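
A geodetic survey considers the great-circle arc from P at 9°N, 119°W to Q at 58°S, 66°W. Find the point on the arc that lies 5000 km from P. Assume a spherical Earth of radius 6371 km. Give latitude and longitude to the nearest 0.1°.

≈ 31.3°S, 98.1°W

Write both endpoints as unit vectors p₁, p₂ with components (cos φ cos λ, cos φ sin λ, sin φ).
The central angle between the endpoints is δ = arccos(p₁·p₂) ≈ 1.387 rad (79.5°). The total great-circle distance is δ·R ≈ 1.387 × 6371 ≈ 8839 km, so the target fraction is f = 5000/8839 ≈ 0.566.
Interpolate at f ≈ 0.566 with slerp weights a = sin((1−f)δ)/sin δ ≈ 0.576, b = sin(fδ)/sin δ ≈ 0.719.
p = a·p₁ + b·p₂ ≈ (-0.121, -0.846, -0.519); φ = arcsin(p_z) ≈ -31.29°, λ = atan2(p_y, p_x) ≈ -98.15°.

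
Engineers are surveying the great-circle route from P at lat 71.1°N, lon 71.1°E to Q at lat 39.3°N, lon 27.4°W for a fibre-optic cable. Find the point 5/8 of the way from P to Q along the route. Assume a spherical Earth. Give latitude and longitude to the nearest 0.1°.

≈ lat 57.8°N, lon 12.3°W

Write both endpoints as unit vectors p₁, p₂ with components (cos φ cos λ, cos φ sin λ, sin φ).
The central angle between the endpoints is δ = arccos(p₁·p₂) ≈ 0.974 rad (55.8°).
Interpolate at f = 5/8 with slerp weights a = sin((1−f)δ)/sin δ ≈ 0.432, b = sin(fδ)/sin δ ≈ 0.691.
p = a·p₁ + b·p₂ ≈ (0.520, -0.114, 0.846); φ = arcsin(p_z) ≈ 57.82°, λ = atan2(p_y, p_x) ≈ -12.35°.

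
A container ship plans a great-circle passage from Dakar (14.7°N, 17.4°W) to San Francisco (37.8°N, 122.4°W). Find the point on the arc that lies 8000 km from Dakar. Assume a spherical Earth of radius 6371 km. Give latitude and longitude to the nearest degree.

≈ 42°N, 96°W

From cos δ = sin φ₁ sin φ₂ + cos φ₁ cos φ₂ cos Δλ, the central angle is δ ≈ 1.613 rad (92.4°). The total great-circle distance is δ·R ≈ 1.613 × 6371 ≈ 10277 km, so the target fraction is f = 8000/10277 ≈ 0.778.
Interpolate at f ≈ 0.778 with slerp weights a = sin((1−f)δ)/sin δ ≈ 0.350, b = sin(fδ)/sin δ ≈ 0.952.
p = a·p₁ + b·p₂ ≈ (-0.080, -0.736, 0.672); φ = arcsin(p_z) ≈ 42.23°, λ = atan2(p_y, p_x) ≈ -96.18°.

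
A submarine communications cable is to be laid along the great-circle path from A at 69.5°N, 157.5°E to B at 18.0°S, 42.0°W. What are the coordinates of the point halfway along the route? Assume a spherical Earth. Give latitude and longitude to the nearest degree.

≈ 45°N, 53°W

Convert each endpoint to a unit vector on the sphere (x = cos φ cos λ, y = cos φ sin λ, z = sin φ).
The central angle between the endpoints is δ = arccos(p₁·p₂) ≈ 2.219 rad (127.1°).
Interpolate at f = 1/2 with slerp weights a = sin((1−f)δ)/sin δ ≈ 1.123, b = sin(fδ)/sin δ ≈ 1.123.
p = a·p₁ + b·p₂ ≈ (0.430, -0.564, 0.705); φ = arcsin(p_z) ≈ 44.81°, λ = atan2(p_y, p_x) ≈ -52.66°.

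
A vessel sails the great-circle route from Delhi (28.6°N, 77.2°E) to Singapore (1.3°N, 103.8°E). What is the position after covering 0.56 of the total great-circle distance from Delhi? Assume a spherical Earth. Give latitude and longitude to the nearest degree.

From cos δ = sin φ₁ sin φ₂ + cos φ₁ cos φ₂ cos Δλ, the central angle is δ ≈ 0.651 rad (37.3°).
Interpolate at f = 0.56 with slerp weights a = sin((1−f)δ)/sin δ ≈ 0.466, b = sin(fδ)/sin δ ≈ 0.588.
p = a·p₁ + b·p₂ ≈ (-0.050, 0.970, 0.237); φ = arcsin(p_z) ≈ 13.68°, λ = atan2(p_y, p_x) ≈ 92.93°.

≈ 14°N, 93°E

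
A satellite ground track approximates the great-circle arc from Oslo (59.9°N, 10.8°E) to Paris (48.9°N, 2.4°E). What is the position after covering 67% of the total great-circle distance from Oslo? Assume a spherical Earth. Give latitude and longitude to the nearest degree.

≈ 53°N, 5°E

Convert each endpoint to a unit vector on the sphere (x = cos φ cos λ, y = cos φ sin λ, z = sin φ).
The central angle between the endpoints is δ = arccos(p₁·p₂) ≈ 0.210 rad (12.0°).
Interpolate at f = 0.67 with slerp weights a = sin((1−f)δ)/sin δ ≈ 0.332, b = sin(fδ)/sin δ ≈ 0.673.
p = a·p₁ + b·p₂ ≈ (0.605, 0.050, 0.794); φ = arcsin(p_z) ≈ 52.59°, λ = atan2(p_y, p_x) ≈ 4.70°.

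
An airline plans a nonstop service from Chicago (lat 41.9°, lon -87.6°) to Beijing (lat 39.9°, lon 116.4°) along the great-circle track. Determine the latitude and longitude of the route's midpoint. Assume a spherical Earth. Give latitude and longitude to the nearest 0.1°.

Write both endpoints as unit vectors p₁, p₂ with components (cos φ cos λ, cos φ sin λ, sin φ).
The central angle between the endpoints is δ = arccos(p₁·p₂) ≈ 1.664 rad (95.4°).
Interpolate at f = 1/2 with slerp weights a = sin((1−f)δ)/sin δ ≈ 0.743, b = sin(fδ)/sin δ ≈ 0.743.
p = a·p₁ + b·p₂ ≈ (-0.230, -0.042, 0.972); φ = arcsin(p_z) ≈ 76.47°, λ = atan2(p_y, p_x) ≈ -169.67°.

≈ lat 76.5°, lon -169.7°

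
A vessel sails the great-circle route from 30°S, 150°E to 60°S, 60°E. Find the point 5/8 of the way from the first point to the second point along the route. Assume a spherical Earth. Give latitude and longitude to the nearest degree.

From cos δ = sin φ₁ sin φ₂ + cos φ₁ cos φ₂ cos Δλ, the central angle is δ ≈ 1.123 rad (64.3°).
Interpolate at f = 5/8 with slerp weights a = sin((1−f)δ)/sin δ ≈ 0.453, b = sin(fδ)/sin δ ≈ 0.716.
p = a·p₁ + b·p₂ ≈ (-0.161, 0.507, -0.847); φ = arcsin(p_z) ≈ -57.89°, λ = atan2(p_y, p_x) ≈ 107.64°.

≈ 58°S, 108°E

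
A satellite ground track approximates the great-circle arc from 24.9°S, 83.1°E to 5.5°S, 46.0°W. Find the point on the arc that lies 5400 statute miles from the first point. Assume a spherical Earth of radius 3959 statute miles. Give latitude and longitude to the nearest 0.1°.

The haversine formula gives a central angle δ ≈ 2.128 rad (121.9°) between the endpoints. The total great-circle distance is δ·R ≈ 2.128 × 3959 ≈ 8426 mi, so the target fraction is f = 5400/8426 ≈ 0.641.
Interpolate at f ≈ 0.641 with slerp weights a = sin((1−f)δ)/sin δ ≈ 0.816, b = sin(fδ)/sin δ ≈ 1.153.
p = a·p₁ + b·p₂ ≈ (0.886, -0.091, -0.454); φ = arcsin(p_z) ≈ -26.99°, λ = atan2(p_y, p_x) ≈ -5.89°.

≈ 27.0°S, 5.9°W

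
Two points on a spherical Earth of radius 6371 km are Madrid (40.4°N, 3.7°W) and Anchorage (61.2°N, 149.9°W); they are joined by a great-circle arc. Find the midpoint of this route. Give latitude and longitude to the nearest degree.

The haversine formula gives a central angle δ ≈ 1.305 rad (74.7°) between the endpoints.
Interpolate at f = 1/2 with slerp weights a = sin((1−f)δ)/sin δ ≈ 0.629, b = sin(fδ)/sin δ ≈ 0.629.
p = a·p₁ + b·p₂ ≈ (0.216, -0.183, 0.959); φ = arcsin(p_z) ≈ 73.56°, λ = atan2(p_y, p_x) ≈ -40.27°.

≈ 74°N, 40°W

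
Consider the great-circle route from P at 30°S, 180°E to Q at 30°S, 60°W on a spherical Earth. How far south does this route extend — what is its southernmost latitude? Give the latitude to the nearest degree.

≈ 49°S

The great circle lies in the plane with unit normal n̂ = (p₁ × p₂)/|p₁ × p₂|.
Here n̂_z ≈ +0.655; the vertex latitude is φ_max = arccos|n̂_z| ≈ 49.1°.
Check via Clairaut: cos φ_max = |cos φ₁| · sin C = cos(30.0°)·sin(130.9°) ≈ 0.655, again giving ≈ 49.1°.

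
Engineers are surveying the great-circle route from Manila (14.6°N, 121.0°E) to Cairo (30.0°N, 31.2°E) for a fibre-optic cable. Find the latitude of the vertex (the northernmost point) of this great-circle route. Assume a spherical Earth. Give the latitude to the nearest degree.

The great circle lies in the plane with unit normal n̂ = (p₁ × p₂)/|p₁ × p₂|.
Here n̂_z ≈ -0.845; the vertex latitude is φ_max = arccos|n̂_z| ≈ 32.3°.
Check via Clairaut: cos φ_max = |cos φ₁| · sin C = cos(14.6°)·sin(60.8°) ≈ 0.845, again giving ≈ 32.3°.

≈ 32°N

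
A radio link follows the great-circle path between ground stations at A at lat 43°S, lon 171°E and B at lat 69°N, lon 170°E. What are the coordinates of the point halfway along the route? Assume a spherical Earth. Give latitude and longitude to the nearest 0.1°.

≈ lat 13.0°N, lon 170.7°E

The haversine formula gives a central angle δ ≈ 1.955 rad (112.0°) between the endpoints.
Interpolate at f = 1/2 with slerp weights a = sin((1−f)δ)/sin δ ≈ 0.894, b = sin(fδ)/sin δ ≈ 0.894.
p = a·p₁ + b·p₂ ≈ (-0.961, 0.158, 0.225); φ = arcsin(p_z) ≈ 13.00°, λ = atan2(p_y, p_x) ≈ 170.67°.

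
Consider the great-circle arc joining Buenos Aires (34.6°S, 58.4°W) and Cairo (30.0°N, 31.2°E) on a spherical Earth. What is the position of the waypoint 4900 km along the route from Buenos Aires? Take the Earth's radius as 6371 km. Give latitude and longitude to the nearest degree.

Write both endpoints as unit vectors p₁, p₂ with components (cos φ cos λ, cos φ sin λ, sin φ).
The central angle between the endpoints is δ = arccos(p₁·p₂) ≈ 1.853 rad (106.2°). The total great-circle distance is δ·R ≈ 1.853 × 6371 ≈ 11809 km, so the target fraction is f = 4900/11809 ≈ 0.415.
Interpolate at f ≈ 0.415 with slerp weights a = sin((1−f)δ)/sin δ ≈ 0.921, b = sin(fδ)/sin δ ≈ 0.724.
p = a·p₁ + b·p₂ ≈ (0.934, -0.320, -0.161); φ = arcsin(p_z) ≈ -9.24°, λ = atan2(p_y, p_x) ≈ -18.95°.

≈ (9°S, 19°W)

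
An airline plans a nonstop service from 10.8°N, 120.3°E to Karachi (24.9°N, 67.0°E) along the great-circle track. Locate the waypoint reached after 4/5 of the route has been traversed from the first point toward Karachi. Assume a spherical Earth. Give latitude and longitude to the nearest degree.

Convert each endpoint to a unit vector on the sphere (x = cos φ cos λ, y = cos φ sin λ, z = sin φ).
The central angle between the endpoints is δ = arccos(p₁·p₂) ≈ 0.913 rad (52.3°).
Interpolate at f = 4/5 with slerp weights a = sin((1−f)δ)/sin δ ≈ 0.229, b = sin(fδ)/sin δ ≈ 0.843.
p = a·p₁ + b·p₂ ≈ (0.185, 0.899, 0.398); φ = arcsin(p_z) ≈ 23.45°, λ = atan2(p_y, p_x) ≈ 78.36°.

≈ 23°N, 78°E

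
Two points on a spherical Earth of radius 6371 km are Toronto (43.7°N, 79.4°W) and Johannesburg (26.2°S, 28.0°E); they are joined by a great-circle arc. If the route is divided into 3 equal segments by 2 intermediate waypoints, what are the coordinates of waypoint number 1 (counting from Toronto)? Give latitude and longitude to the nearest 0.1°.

≈ 27.2°N, 33.8°W

Convert each endpoint to a unit vector on the sphere (x = cos φ cos λ, y = cos φ sin λ, z = sin φ).
The central angle between the endpoints is δ = arccos(p₁·p₂) ≈ 2.093 rad (119.9°).
Interpolate at f = 1/3 with slerp weights a = sin((1−f)δ)/sin δ ≈ 1.136, b = sin(fδ)/sin δ ≈ 0.741.
p = a·p₁ + b·p₂ ≈ (0.738, -0.495, 0.458); φ = arcsin(p_z) ≈ 27.24°, λ = atan2(p_y, p_x) ≈ -33.84°.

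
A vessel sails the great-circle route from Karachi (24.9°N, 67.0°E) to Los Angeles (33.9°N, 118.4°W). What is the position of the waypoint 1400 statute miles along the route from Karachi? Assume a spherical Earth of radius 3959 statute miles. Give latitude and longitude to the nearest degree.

≈ 45°N, 70°E

Write both endpoints as unit vectors p₁, p₂ with components (cos φ cos λ, cos φ sin λ, sin φ).
The central angle between the endpoints is δ = arccos(p₁·p₂) ≈ 2.111 rad (121.0°). The total great-circle distance is δ·R ≈ 2.111 × 3959 ≈ 8359 mi, so the target fraction is f = 1400/8359 ≈ 0.167.
Interpolate at f ≈ 0.167 with slerp weights a = sin((1−f)δ)/sin δ ≈ 1.146, b = sin(fδ)/sin δ ≈ 0.404.
p = a·p₁ + b·p₂ ≈ (0.247, 0.662, 0.708); φ = arcsin(p_z) ≈ 45.06°, λ = atan2(p_y, p_x) ≈ 69.56°.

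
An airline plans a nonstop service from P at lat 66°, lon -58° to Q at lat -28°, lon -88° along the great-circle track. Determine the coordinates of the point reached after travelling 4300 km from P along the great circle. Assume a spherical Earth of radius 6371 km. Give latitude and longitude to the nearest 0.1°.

Write both endpoints as unit vectors p₁, p₂ with components (cos φ cos λ, cos φ sin λ, sin φ).
The central angle between the endpoints is δ = arccos(p₁·p₂) ≈ 1.689 rad (96.8°). The total great-circle distance is δ·R ≈ 1.689 × 6371 ≈ 10760 km, so the target fraction is f = 4300/10760 ≈ 0.400.
Interpolate at f ≈ 0.400 with slerp weights a = sin((1−f)δ)/sin δ ≈ 0.855, b = sin(fδ)/sin δ ≈ 0.629.
p = a·p₁ + b·p₂ ≈ (0.204, -0.850, 0.486); φ = arcsin(p_z) ≈ 29.05°, λ = atan2(p_y, p_x) ≈ -76.53°.

≈ lat 29.1°, lon -76.5°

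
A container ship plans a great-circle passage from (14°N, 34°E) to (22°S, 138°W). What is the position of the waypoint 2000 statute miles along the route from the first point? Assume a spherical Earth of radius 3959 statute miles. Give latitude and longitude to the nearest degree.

Convert each endpoint to a unit vector on the sphere (x = cos φ cos λ, y = cos φ sin λ, z = sin φ).
The central angle between the endpoints is δ = arccos(p₁·p₂) ≈ 2.949 rad (169.0°). The total great-circle distance is δ·R ≈ 2.949 × 3959 ≈ 11675 mi, so the target fraction is f = 2000/11675 ≈ 0.171.
Interpolate at f ≈ 0.171 with slerp weights a = sin((1−f)δ)/sin δ ≈ 3.357, b = sin(fδ)/sin δ ≈ 2.529.
p = a·p₁ + b·p₂ ≈ (0.958, 0.253, -0.135); φ = arcsin(p_z) ≈ -7.77°, λ = atan2(p_y, p_x) ≈ 14.77°.

≈ (8°S, 15°E)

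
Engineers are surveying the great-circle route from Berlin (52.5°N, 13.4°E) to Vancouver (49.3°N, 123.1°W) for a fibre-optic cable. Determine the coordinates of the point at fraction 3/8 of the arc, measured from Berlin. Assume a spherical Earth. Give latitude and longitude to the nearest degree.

≈ 72°N, 30°W

Write both endpoints as unit vectors p₁, p₂ with components (cos φ cos λ, cos φ sin λ, sin φ).
The central angle between the endpoints is δ = arccos(p₁·p₂) ≈ 1.252 rad (71.7°).
Interpolate at f = 3/8 with slerp weights a = sin((1−f)δ)/sin δ ≈ 0.742, b = sin(fδ)/sin δ ≈ 0.476.
p = a·p₁ + b·p₂ ≈ (0.270, -0.156, 0.950); φ = arcsin(p_z) ≈ 71.84°, λ = atan2(p_y, p_x) ≈ -29.94°.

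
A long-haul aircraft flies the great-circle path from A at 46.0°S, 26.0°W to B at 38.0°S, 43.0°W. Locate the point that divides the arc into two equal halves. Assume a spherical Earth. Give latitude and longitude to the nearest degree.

Write both endpoints as unit vectors p₁, p₂ with components (cos φ cos λ, cos φ sin λ, sin φ).
The central angle between the endpoints is δ = arccos(p₁·p₂) ≈ 0.260 rad (14.9°).
Interpolate at f = 1/2 with slerp weights a = sin((1−f)δ)/sin δ ≈ 0.504, b = sin(fδ)/sin δ ≈ 0.504.
p = a·p₁ + b·p₂ ≈ (0.605, -0.425, -0.673); φ = arcsin(p_z) ≈ -42.31°, λ = atan2(p_y, p_x) ≈ -35.04°.

≈ 42°S, 35°W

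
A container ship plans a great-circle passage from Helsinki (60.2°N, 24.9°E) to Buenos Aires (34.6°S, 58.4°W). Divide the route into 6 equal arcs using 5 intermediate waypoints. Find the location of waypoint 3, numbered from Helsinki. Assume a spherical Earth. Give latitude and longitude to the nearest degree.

≈ (17°N, 29°W)

Write both endpoints as unit vectors p₁, p₂ with components (cos φ cos λ, cos φ sin λ, sin φ).
The central angle between the endpoints is δ = arccos(p₁·p₂) ≈ 2.032 rad (116.4°).
Interpolate at f = 3/6 with slerp weights a = sin((1−f)δ)/sin δ ≈ 0.949, b = sin(fδ)/sin δ ≈ 0.949.
p = a·p₁ + b·p₂ ≈ (0.837, -0.467, 0.285); φ = arcsin(p_z) ≈ 16.54°, λ = atan2(p_y, p_x) ≈ -29.14°.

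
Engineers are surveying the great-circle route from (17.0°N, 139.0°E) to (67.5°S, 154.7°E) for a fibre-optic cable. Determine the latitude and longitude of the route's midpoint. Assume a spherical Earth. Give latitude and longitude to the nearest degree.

Write both endpoints as unit vectors p₁, p₂ with components (cos φ cos λ, cos φ sin λ, sin φ).
The central angle between the endpoints is δ = arccos(p₁·p₂) ≈ 1.489 rad (85.3°).
Interpolate at f = 1/2 with slerp weights a = sin((1−f)δ)/sin δ ≈ 0.680, b = sin(fδ)/sin δ ≈ 0.680.
p = a·p₁ + b·p₂ ≈ (-0.726, 0.538, -0.429); φ = arcsin(p_z) ≈ -25.42°, λ = atan2(p_y, p_x) ≈ 143.47°.

≈ (25°S, 143°E)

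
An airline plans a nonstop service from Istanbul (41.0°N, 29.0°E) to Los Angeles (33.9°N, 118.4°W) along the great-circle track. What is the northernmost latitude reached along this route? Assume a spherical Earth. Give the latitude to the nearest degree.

The great circle lies in the plane with unit normal n̂ = (p₁ × p₂)/|p₁ × p₂|.
Here n̂_z ≈ -0.342; the vertex latitude is φ_max = arccos|n̂_z| ≈ 70.0°.

≈ 70°N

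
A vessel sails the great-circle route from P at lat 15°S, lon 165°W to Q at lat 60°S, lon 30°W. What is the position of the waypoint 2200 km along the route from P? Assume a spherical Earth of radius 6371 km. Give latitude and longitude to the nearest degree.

Convert each endpoint to a unit vector on the sphere (x = cos φ cos λ, y = cos φ sin λ, z = sin φ).
The central angle between the endpoints is δ = arccos(p₁·p₂) ≈ 1.688 rad (96.7°). The total great-circle distance is δ·R ≈ 1.688 × 6371 ≈ 10757 km, so the target fraction is f = 2200/10757 ≈ 0.205.
Interpolate at f ≈ 0.205 with slerp weights a = sin((1−f)δ)/sin δ ≈ 0.981, b = sin(fδ)/sin δ ≈ 0.341.
p = a·p₁ + b·p₂ ≈ (-0.768, -0.330, -0.549); φ = arcsin(p_z) ≈ -33.30°, λ = atan2(p_y, p_x) ≈ -156.71°.

≈ lat 33°S, lon 157°W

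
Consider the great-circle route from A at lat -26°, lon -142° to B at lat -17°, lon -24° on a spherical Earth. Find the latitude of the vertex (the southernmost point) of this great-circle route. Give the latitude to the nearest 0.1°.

The great circle lies in the plane with unit normal n̂ = (p₁ × p₂)/|p₁ × p₂|.
Here n̂_z ≈ +0.789; the vertex latitude is φ_max = arccos|n̂_z| ≈ 37.9°.

≈ -37.9°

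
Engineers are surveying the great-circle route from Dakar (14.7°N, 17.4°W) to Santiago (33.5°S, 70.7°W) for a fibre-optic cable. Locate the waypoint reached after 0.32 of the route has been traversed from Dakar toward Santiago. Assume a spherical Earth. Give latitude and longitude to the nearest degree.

The haversine formula gives a central angle δ ≈ 1.222 rad (70.0°) between the endpoints.
Interpolate at f = 0.32 with slerp weights a = sin((1−f)δ)/sin δ ≈ 0.786, b = sin(fδ)/sin δ ≈ 0.406.
p = a·p₁ + b·p₂ ≈ (0.837, -0.546, -0.024); φ = arcsin(p_z) ≈ -1.40°, λ = atan2(p_y, p_x) ≈ -33.14°.

≈ 1°S, 33°W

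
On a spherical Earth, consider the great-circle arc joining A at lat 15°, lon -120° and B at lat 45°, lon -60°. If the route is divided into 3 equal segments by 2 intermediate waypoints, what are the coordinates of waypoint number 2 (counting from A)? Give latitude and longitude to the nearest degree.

≈ lat 39°, lon -85°

The haversine formula gives a central angle δ ≈ 1.019 rad (58.4°) between the endpoints.
Interpolate at f = 2/3 with slerp weights a = sin((1−f)δ)/sin δ ≈ 0.391, b = sin(fδ)/sin δ ≈ 0.738.
p = a·p₁ + b·p₂ ≈ (0.072, -0.779, 0.623); φ = arcsin(p_z) ≈ 38.53°, λ = atan2(p_y, p_x) ≈ -84.73°.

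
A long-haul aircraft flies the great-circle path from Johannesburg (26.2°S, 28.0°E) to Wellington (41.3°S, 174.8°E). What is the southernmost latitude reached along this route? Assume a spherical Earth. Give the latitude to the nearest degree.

≈ 67°S

The great circle lies in the plane with unit normal n̂ = (p₁ × p₂)/|p₁ × p₂|.
Here n̂_z ≈ +0.384; the vertex latitude is φ_max = arccos|n̂_z| ≈ 67.4°.
Check via Clairaut: cos φ_max = |cos φ₁| · sin C = cos(26.2°)·sin(154.7°) ≈ 0.384, again giving ≈ 67.4°.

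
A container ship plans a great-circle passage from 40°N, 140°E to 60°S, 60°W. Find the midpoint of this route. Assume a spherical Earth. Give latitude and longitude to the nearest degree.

Convert each endpoint to a unit vector on the sphere (x = cos φ cos λ, y = cos φ sin λ, z = sin φ).
The central angle between the endpoints is δ = arccos(p₁·p₂) ≈ 2.730 rad (156.4°).
Interpolate at f = 1/2 with slerp weights a = sin((1−f)δ)/sin δ ≈ 2.448, b = sin(fδ)/sin δ ≈ 2.448.
p = a·p₁ + b·p₂ ≈ (-0.825, 0.145, -0.547); φ = arcsin(p_z) ≈ -33.13°, λ = atan2(p_y, p_x) ≈ 170.00°.

≈ 33°S, 170°E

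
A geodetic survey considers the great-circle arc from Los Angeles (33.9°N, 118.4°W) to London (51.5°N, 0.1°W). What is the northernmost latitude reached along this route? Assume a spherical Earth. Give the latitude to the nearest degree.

The great circle lies in the plane with unit normal n̂ = (p₁ × p₂)/|p₁ × p₂|.
Here n̂_z ≈ +0.464; the vertex latitude is φ_max = arccos|n̂_z| ≈ 62.4°.
Check via Clairaut: cos φ_max = |cos φ₁| · sin C = cos(33.9°)·sin(33.9°) ≈ 0.464, again giving ≈ 62.4°.

≈ 62°N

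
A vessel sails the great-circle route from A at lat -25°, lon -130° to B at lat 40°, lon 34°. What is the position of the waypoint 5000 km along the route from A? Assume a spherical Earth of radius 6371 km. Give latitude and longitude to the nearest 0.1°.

≈ lat 11.9°, lon -103.7°

Write both endpoints as unit vectors p₁, p₂ with components (cos φ cos λ, cos φ sin λ, sin φ).
The central angle between the endpoints is δ = arccos(p₁·p₂) ≈ 2.791 rad (159.9°). The total great-circle distance is δ·R ≈ 2.791 × 6371 ≈ 17779 km, so the target fraction is f = 5000/17779 ≈ 0.281.
Interpolate at f ≈ 0.281 with slerp weights a = sin((1−f)δ)/sin δ ≈ 2.638, b = sin(fδ)/sin δ ≈ 2.055.
p = a·p₁ + b·p₂ ≈ (-0.231, -0.951, 0.206); φ = arcsin(p_z) ≈ 11.92°, λ = atan2(p_y, p_x) ≈ -103.67°.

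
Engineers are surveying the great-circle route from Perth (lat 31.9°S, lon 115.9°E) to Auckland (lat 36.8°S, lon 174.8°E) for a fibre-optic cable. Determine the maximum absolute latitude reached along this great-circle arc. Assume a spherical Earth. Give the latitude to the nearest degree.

The great circle lies in the plane with unit normal n̂ = (p₁ × p₂)/|p₁ × p₂|.
Here n̂_z ≈ +0.782; the vertex latitude is φ_max = arccos|n̂_z| ≈ 38.6°.
Check via Clairaut: cos φ_max = |cos φ₁| · sin C = cos(31.9°)·sin(112.9°) ≈ 0.782, again giving ≈ 38.6°.

≈ 39°S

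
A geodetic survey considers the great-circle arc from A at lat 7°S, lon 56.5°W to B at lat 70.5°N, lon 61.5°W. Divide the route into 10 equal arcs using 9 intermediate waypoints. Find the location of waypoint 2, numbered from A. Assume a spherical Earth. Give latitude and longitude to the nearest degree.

From cos δ = sin φ₁ sin φ₂ + cos φ₁ cos φ₂ cos Δλ, the central angle is δ ≈ 1.354 rad (77.6°).
Interpolate at f = 2/10 with slerp weights a = sin((1−f)δ)/sin δ ≈ 0.905, b = sin(fδ)/sin δ ≈ 0.274.
p = a·p₁ + b·p₂ ≈ (0.539, -0.829, 0.148); φ = arcsin(p_z) ≈ 8.51°, λ = atan2(p_y, p_x) ≈ -56.96°.

≈ lat 9°N, lon 57°W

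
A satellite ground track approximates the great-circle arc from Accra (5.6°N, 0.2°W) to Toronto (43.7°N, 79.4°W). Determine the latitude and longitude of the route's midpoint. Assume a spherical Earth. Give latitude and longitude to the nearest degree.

Convert each endpoint to a unit vector on the sphere (x = cos φ cos λ, y = cos φ sin λ, z = sin φ).
The central angle between the endpoints is δ = arccos(p₁·p₂) ≈ 1.367 rad (78.3°).
Interpolate at f = 1/2 with slerp weights a = sin((1−f)δ)/sin δ ≈ 0.645, b = sin(fδ)/sin δ ≈ 0.645.
p = a·p₁ + b·p₂ ≈ (0.728, -0.461, 0.508); φ = arcsin(p_z) ≈ 30.56°, λ = atan2(p_y, p_x) ≈ -32.33°.

≈ (31°N, 32°W)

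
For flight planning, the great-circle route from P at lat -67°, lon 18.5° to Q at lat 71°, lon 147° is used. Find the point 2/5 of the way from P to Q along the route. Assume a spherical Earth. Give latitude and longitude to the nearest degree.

From cos δ = sin φ₁ sin φ₂ + cos φ₁ cos φ₂ cos Δλ, the central angle is δ ≈ 2.823 rad (161.7°).
Interpolate at f = 2/5 with slerp weights a = sin((1−f)δ)/sin δ ≈ 3.164, b = sin(fδ)/sin δ ≈ 2.882.
p = a·p₁ + b·p₂ ≈ (0.386, 0.903, -0.188); φ = arcsin(p_z) ≈ -10.81°, λ = atan2(p_y, p_x) ≈ 66.89°.

≈ lat -11°, lon 67°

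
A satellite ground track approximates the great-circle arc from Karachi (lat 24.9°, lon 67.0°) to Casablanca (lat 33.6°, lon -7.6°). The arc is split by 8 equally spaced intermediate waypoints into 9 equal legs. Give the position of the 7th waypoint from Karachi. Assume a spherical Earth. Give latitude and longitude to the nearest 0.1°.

Convert each endpoint to a unit vector on the sphere (x = cos φ cos λ, y = cos φ sin λ, z = sin φ).
The central angle between the endpoints is δ = arccos(p₁·p₂) ≈ 1.122 rad (64.3°).
Interpolate at f = 7/9 with slerp weights a = sin((1−f)δ)/sin δ ≈ 0.274, b = sin(fδ)/sin δ ≈ 0.850.
p = a·p₁ + b·p₂ ≈ (0.799, 0.135, 0.586); φ = arcsin(p_z) ≈ 35.86°, λ = atan2(p_y, p_x) ≈ 9.59°.

≈ lat 35.9°, lon 9.6°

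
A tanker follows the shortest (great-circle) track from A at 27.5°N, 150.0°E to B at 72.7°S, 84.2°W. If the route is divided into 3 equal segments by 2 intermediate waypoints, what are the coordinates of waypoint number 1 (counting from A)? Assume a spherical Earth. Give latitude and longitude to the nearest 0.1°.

Write both endpoints as unit vectors p₁, p₂ with components (cos φ cos λ, cos φ sin λ, sin φ).
The central angle between the endpoints is δ = arccos(p₁·p₂) ≈ 2.208 rad (126.5°).
Interpolate at f = 1/3 with slerp weights a = sin((1−f)δ)/sin δ ≈ 1.238, b = sin(fδ)/sin δ ≈ 0.835.
p = a·p₁ + b·p₂ ≈ (-0.926, 0.302, -0.226); φ = arcsin(p_z) ≈ -13.05°, λ = atan2(p_y, p_x) ≈ 161.94°.

≈ 13.1°S, 161.9°E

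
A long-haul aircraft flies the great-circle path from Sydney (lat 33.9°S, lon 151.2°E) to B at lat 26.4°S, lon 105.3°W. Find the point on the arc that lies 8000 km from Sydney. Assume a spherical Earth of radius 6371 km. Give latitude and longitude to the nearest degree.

From cos δ = sin φ₁ sin φ₂ + cos φ₁ cos φ₂ cos Δλ, the central angle is δ ≈ 1.496 rad (85.7°). The total great-circle distance is δ·R ≈ 1.496 × 6371 ≈ 9533 km, so the target fraction is f = 8000/9533 ≈ 0.839.
Interpolate at f ≈ 0.839 with slerp weights a = sin((1−f)δ)/sin δ ≈ 0.239, b = sin(fδ)/sin δ ≈ 0.953.
p = a·p₁ + b·p₂ ≈ (-0.399, -0.728, -0.557); φ = arcsin(p_z) ≈ -33.86°, λ = atan2(p_y, p_x) ≈ -118.73°.

≈ lat 34°S, lon 119°W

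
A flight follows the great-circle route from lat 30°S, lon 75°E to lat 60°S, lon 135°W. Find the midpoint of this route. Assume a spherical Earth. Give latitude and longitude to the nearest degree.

From cos δ = sin φ₁ sin φ₂ + cos φ₁ cos φ₂ cos Δλ, the central angle is δ ≈ 1.513 rad (86.7°).
Interpolate at f = 1/2 with slerp weights a = sin((1−f)δ)/sin δ ≈ 0.687, b = sin(fδ)/sin δ ≈ 0.687.
p = a·p₁ + b·p₂ ≈ (-0.089, 0.332, -0.939); φ = arcsin(p_z) ≈ -69.90°, λ = atan2(p_y, p_x) ≈ 105.00°.

≈ lat 70°S, lon 105°E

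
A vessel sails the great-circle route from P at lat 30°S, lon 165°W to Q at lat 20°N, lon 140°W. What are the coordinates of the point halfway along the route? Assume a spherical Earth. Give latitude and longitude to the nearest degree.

Write both endpoints as unit vectors p₁, p₂ with components (cos φ cos λ, cos φ sin λ, sin φ).
The central angle between the endpoints is δ = arccos(p₁·p₂) ≈ 0.968 rad (55.5°).
Interpolate at f = 1/2 with slerp weights a = sin((1−f)δ)/sin δ ≈ 0.565, b = sin(fδ)/sin δ ≈ 0.565.
p = a·p₁ + b·p₂ ≈ (-0.879, -0.468, -0.089); φ = arcsin(p_z) ≈ -5.12°, λ = atan2(p_y, p_x) ≈ -151.98°.

≈ lat 5°S, lon 152°W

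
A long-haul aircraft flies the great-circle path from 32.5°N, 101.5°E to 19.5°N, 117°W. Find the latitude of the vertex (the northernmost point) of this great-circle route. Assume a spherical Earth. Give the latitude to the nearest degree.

≈ 56°N

The great circle lies in the plane with unit normal n̂ = (p₁ × p₂)/|p₁ × p₂|.
Here n̂_z ≈ +0.552; the vertex latitude is φ_max = arccos|n̂_z| ≈ 56.5°.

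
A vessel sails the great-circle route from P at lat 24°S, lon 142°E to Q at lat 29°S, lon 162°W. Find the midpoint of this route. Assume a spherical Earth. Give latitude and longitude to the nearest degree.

≈ lat 29°S, lon 169°E

Convert each endpoint to a unit vector on the sphere (x = cos φ cos λ, y = cos φ sin λ, z = sin φ).
The central angle between the endpoints is δ = arccos(p₁·p₂) ≈ 0.871 rad (49.9°).
Interpolate at f = 1/2 with slerp weights a = sin((1−f)δ)/sin δ ≈ 0.551, b = sin(fδ)/sin δ ≈ 0.551.
p = a·p₁ + b·p₂ ≈ (-0.856, 0.161, -0.492); φ = arcsin(p_z) ≈ -29.45°, λ = atan2(p_y, p_x) ≈ 169.34°.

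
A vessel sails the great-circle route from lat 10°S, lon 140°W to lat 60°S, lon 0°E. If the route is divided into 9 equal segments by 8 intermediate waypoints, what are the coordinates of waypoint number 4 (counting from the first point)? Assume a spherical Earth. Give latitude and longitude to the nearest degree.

From cos δ = sin φ₁ sin φ₂ + cos φ₁ cos φ₂ cos Δλ, the central angle is δ ≈ 1.800 rad (103.1°).
Interpolate at f = 4/9 with slerp weights a = sin((1−f)δ)/sin δ ≈ 0.864, b = sin(fδ)/sin δ ≈ 0.736.
p = a·p₁ + b·p₂ ≈ (-0.283, -0.547, -0.788); φ = arcsin(p_z) ≈ -51.98°, λ = atan2(p_y, p_x) ≈ -117.40°.

≈ lat 52°S, lon 117°W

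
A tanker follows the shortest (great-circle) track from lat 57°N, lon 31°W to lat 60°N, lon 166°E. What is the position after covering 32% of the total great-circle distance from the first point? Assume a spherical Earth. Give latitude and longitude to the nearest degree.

≈ lat 76°N, lon 45°W

Convert each endpoint to a unit vector on the sphere (x = cos φ cos λ, y = cos φ sin λ, z = sin φ).
The central angle between the endpoints is δ = arccos(p₁·p₂) ≈ 1.086 rad (62.2°).
Interpolate at f = 0.32 with slerp weights a = sin((1−f)δ)/sin δ ≈ 0.761, b = sin(fδ)/sin δ ≈ 0.385.
p = a·p₁ + b·p₂ ≈ (0.168, -0.167, 0.971); φ = arcsin(p_z) ≈ 76.28°, λ = atan2(p_y, p_x) ≈ -44.73°.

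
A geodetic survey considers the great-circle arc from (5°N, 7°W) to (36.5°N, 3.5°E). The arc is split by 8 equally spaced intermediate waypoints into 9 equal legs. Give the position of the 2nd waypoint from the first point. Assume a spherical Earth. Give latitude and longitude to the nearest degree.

≈ (12°N, 5°W)

The haversine formula gives a central angle δ ≈ 0.575 rad (32.9°) between the endpoints.
Interpolate at f = 2/9 with slerp weights a = sin((1−f)δ)/sin δ ≈ 0.795, b = sin(fδ)/sin δ ≈ 0.234.
p = a·p₁ + b·p₂ ≈ (0.974, -0.085, 0.209); φ = arcsin(p_z) ≈ 12.05°, λ = atan2(p_y, p_x) ≈ -4.99°.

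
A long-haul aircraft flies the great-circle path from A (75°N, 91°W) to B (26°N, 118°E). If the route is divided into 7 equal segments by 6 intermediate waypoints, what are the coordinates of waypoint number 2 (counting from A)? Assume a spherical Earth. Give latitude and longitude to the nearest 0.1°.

≈ (79.1°N, 152.1°E)

Write both endpoints as unit vectors p₁, p₂ with components (cos φ cos λ, cos φ sin λ, sin φ).
The central angle between the endpoints is δ = arccos(p₁·p₂) ≈ 1.349 rad (77.3°).
Interpolate at f = 2/7 with slerp weights a = sin((1−f)δ)/sin δ ≈ 0.842, b = sin(fδ)/sin δ ≈ 0.385.
p = a·p₁ + b·p₂ ≈ (-0.166, 0.088, 0.982); φ = arcsin(p_z) ≈ 79.15°, λ = atan2(p_y, p_x) ≈ 152.13°.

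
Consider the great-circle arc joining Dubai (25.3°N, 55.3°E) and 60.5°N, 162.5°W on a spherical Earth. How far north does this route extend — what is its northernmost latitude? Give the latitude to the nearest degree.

The great circle lies in the plane with unit normal n̂ = (p₁ × p₂)/|p₁ × p₂|.
Here n̂_z ≈ +0.273; the vertex latitude is φ_max = arccos|n̂_z| ≈ 74.2°.

≈ 74°N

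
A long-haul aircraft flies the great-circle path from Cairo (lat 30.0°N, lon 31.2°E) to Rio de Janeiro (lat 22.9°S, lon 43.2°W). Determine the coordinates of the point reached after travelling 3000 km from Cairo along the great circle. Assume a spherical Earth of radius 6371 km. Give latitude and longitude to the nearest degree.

≈ lat 15°N, lon 7°E

From cos δ = sin φ₁ sin φ₂ + cos φ₁ cos φ₂ cos Δλ, the central angle is δ ≈ 1.551 rad (88.9°). The total great-circle distance is δ·R ≈ 1.551 × 6371 ≈ 9880 km, so the target fraction is f = 3000/9880 ≈ 0.304.
Interpolate at f ≈ 0.304 with slerp weights a = sin((1−f)δ)/sin δ ≈ 0.882, b = sin(fδ)/sin δ ≈ 0.454.
p = a·p₁ + b·p₂ ≈ (0.958, 0.110, 0.264); φ = arcsin(p_z) ≈ 15.34°, λ = atan2(p_y, p_x) ≈ 6.53°.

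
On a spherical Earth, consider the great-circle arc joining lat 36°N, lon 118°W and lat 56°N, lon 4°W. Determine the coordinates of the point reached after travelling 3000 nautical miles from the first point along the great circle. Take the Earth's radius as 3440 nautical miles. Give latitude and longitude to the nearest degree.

≈ lat 64°N, lon 47°W

Write both endpoints as unit vectors p₁, p₂ with components (cos φ cos λ, cos φ sin λ, sin φ).
The central angle between the endpoints is δ = arccos(p₁·p₂) ≈ 1.263 rad (72.3°). The total great-circle distance is δ·R ≈ 1.263 × 3440 ≈ 4344 nmi, so the target fraction is f = 3000/4344 ≈ 0.691.
Interpolate at f ≈ 0.691 with slerp weights a = sin((1−f)δ)/sin δ ≈ 0.400, b = sin(fδ)/sin δ ≈ 0.804.
p = a·p₁ + b·p₂ ≈ (0.296, -0.317, 0.901); φ = arcsin(p_z) ≈ 64.29°, λ = atan2(p_y, p_x) ≈ -46.89°.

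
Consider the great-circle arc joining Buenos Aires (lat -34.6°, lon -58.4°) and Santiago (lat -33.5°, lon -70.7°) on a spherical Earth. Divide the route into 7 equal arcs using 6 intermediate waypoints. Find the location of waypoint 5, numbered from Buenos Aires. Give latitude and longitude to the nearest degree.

Write both endpoints as unit vectors p₁, p₂ with components (cos φ cos λ, cos φ sin λ, sin φ).
The central angle between the endpoints is δ = arccos(p₁·p₂) ≈ 0.179 rad (10.2°).
Interpolate at f = 5/7 with slerp weights a = sin((1−f)δ)/sin δ ≈ 0.287, b = sin(fδ)/sin δ ≈ 0.716.
p = a·p₁ + b·p₂ ≈ (0.321, -0.765, -0.558); φ = arcsin(p_z) ≈ -33.94°, λ = atan2(p_y, p_x) ≈ -67.22°.

≈ lat -34°, lon -67°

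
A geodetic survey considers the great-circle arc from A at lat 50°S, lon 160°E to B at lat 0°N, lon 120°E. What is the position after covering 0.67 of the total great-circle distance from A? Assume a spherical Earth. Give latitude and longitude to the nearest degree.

Write both endpoints as unit vectors p₁, p₂ with components (cos φ cos λ, cos φ sin λ, sin φ).
The central angle between the endpoints is δ = arccos(p₁·p₂) ≈ 1.056 rad (60.5°).
Interpolate at f = 0.67 with slerp weights a = sin((1−f)δ)/sin δ ≈ 0.392, b = sin(fδ)/sin δ ≈ 0.747.
p = a·p₁ + b·p₂ ≈ (-0.610, 0.733, -0.301); φ = arcsin(p_z) ≈ -17.49°, λ = atan2(p_y, p_x) ≈ 129.78°.

≈ lat 17°S, lon 130°E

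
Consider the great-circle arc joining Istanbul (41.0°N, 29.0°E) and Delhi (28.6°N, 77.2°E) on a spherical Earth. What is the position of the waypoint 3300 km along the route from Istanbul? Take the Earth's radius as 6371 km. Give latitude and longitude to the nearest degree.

≈ 34°N, 66°E

From cos δ = sin φ₁ sin φ₂ + cos φ₁ cos φ₂ cos Δλ, the central angle is δ ≈ 0.714 rad (40.9°). The total great-circle distance is δ·R ≈ 0.714 × 6371 ≈ 4549 km, so the target fraction is f = 3300/4549 ≈ 0.725.
Interpolate at f ≈ 0.725 with slerp weights a = sin((1−f)δ)/sin δ ≈ 0.297, b = sin(fδ)/sin δ ≈ 0.756.
p = a·p₁ + b·p₂ ≈ (0.343, 0.756, 0.557); φ = arcsin(p_z) ≈ 33.85°, λ = atan2(p_y, p_x) ≈ 65.57°.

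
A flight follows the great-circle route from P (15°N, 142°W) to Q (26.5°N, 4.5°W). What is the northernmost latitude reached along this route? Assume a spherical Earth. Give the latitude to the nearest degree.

The great circle lies in the plane with unit normal n̂ = (p₁ × p₂)/|p₁ × p₂|.
Here n̂_z ≈ +0.685; the vertex latitude is φ_max = arccos|n̂_z| ≈ 46.8°.
Check via Clairaut: cos φ_max = |cos φ₁| · sin C = cos(15.0°)·sin(45.1°) ≈ 0.685, again giving ≈ 46.8°.

≈ 47°N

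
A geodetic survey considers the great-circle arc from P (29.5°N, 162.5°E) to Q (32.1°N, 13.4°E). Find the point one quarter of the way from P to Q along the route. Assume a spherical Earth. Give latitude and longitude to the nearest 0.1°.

≈ (52.7°N, 141.3°E)

Write both endpoints as unit vectors p₁, p₂ with components (cos φ cos λ, cos φ sin λ, sin φ).
The central angle between the endpoints is δ = arccos(p₁·p₂) ≈ 1.951 rad (111.8°).
Interpolate at f = 1/4 with slerp weights a = sin((1−f)δ)/sin δ ≈ 1.071, b = sin(fδ)/sin δ ≈ 0.505.
p = a·p₁ + b·p₂ ≈ (-0.473, 0.379, 0.795); φ = arcsin(p_z) ≈ 52.69°, λ = atan2(p_y, p_x) ≈ 141.27°.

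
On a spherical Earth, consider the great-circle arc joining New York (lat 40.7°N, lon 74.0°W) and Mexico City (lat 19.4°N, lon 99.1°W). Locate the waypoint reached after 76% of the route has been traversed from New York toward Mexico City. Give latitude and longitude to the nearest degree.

≈ lat 25°N, lon 94°W

Convert each endpoint to a unit vector on the sphere (x = cos φ cos λ, y = cos φ sin λ, z = sin φ).
The central angle between the endpoints is δ = arccos(p₁·p₂) ≈ 0.527 rad (30.2°).
Interpolate at f = 0.76 with slerp weights a = sin((1−f)δ)/sin δ ≈ 0.251, b = sin(fδ)/sin δ ≈ 0.775.
p = a·p₁ + b·p₂ ≈ (-0.063, -0.905, 0.421); φ = arcsin(p_z) ≈ 24.90°, λ = atan2(p_y, p_x) ≈ -94.00°.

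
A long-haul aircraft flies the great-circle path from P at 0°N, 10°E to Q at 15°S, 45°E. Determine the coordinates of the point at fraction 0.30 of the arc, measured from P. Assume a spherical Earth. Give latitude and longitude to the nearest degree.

Convert each endpoint to a unit vector on the sphere (x = cos φ cos λ, y = cos φ sin λ, z = sin φ).
The central angle between the endpoints is δ = arccos(p₁·p₂) ≈ 0.658 rad (37.7°).
Interpolate at f = 0.30 with slerp weights a = sin((1−f)δ)/sin δ ≈ 0.727, b = sin(fδ)/sin δ ≈ 0.321.
p = a·p₁ + b·p₂ ≈ (0.935, 0.345, -0.083); φ = arcsin(p_z) ≈ -4.76°, λ = atan2(p_y, p_x) ≈ 20.27°.

≈ 5°S, 20°E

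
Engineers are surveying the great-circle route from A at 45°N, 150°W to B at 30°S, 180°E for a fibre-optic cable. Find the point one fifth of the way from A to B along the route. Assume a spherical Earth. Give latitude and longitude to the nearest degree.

The haversine formula gives a central angle δ ≈ 1.393 rad (79.8°) between the endpoints.
Interpolate at f = 1/5 with slerp weights a = sin((1−f)δ)/sin δ ≈ 0.912, b = sin(fδ)/sin δ ≈ 0.279.
p = a·p₁ + b·p₂ ≈ (-0.800, -0.322, 0.505); φ = arcsin(p_z) ≈ 30.34°, λ = atan2(p_y, p_x) ≈ -158.06°.

≈ 30°N, 158°W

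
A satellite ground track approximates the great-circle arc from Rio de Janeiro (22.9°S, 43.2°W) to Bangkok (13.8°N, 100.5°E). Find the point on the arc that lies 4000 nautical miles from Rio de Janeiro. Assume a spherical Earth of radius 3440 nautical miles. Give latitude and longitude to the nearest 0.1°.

From cos δ = sin φ₁ sin φ₂ + cos φ₁ cos φ₂ cos Δλ, the central angle is δ ≈ 2.521 rad (144.5°). The total great-circle distance is δ·R ≈ 2.521 × 3440 ≈ 8674 nmi, so the target fraction is f = 4000/8674 ≈ 0.461.
Interpolate at f ≈ 0.461 with slerp weights a = sin((1−f)δ)/sin δ ≈ 1.682, b = sin(fδ)/sin δ ≈ 1.579.
p = a·p₁ + b·p₂ ≈ (0.850, 0.447, -0.278); φ = arcsin(p_z) ≈ -16.13°, λ = atan2(p_y, p_x) ≈ 27.76°.

≈ (16.1°S, 27.8°E)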